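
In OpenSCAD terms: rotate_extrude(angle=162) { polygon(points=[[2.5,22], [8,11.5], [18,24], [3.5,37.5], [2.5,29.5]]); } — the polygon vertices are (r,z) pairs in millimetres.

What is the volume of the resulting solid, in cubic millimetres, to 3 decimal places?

Profile (r,z), 5 vertices: (2.5,22) (8,11.5) (18,24) (3.5,37.5) (2.5,29.5)
edge 0: (2.5,22)→(8,11.5)  cross = 2.5·11.5 − 8·22 = -147.2500; (r_i+r_j)·cross = 10.5·-147.2500 = -1546.1250
edge 1: (8,11.5)→(18,24)  cross = 8·24 − 18·11.5 = -15.0000; (r_i+r_j)·cross = 26·-15.0000 = -390.0000
edge 2: (18,24)→(3.5,37.5)  cross = 18·37.5 − 3.5·24 = 591.0000; (r_i+r_j)·cross = 21.5·591.0000 = 12706.5000
edge 3: (3.5,37.5)→(2.5,29.5)  cross = 3.5·29.5 − 2.5·37.5 = 9.5000; (r_i+r_j)·cross = 6·9.5000 = 57.0000
edge 4: (2.5,29.5)→(2.5,22)  cross = 2.5·22 − 2.5·29.5 = -18.7500; (r_i+r_j)·cross = 5·-18.7500 = -93.7500
Σcross = 419.5000 → A = |Σcross|/2 = 209.7500 mm²
Σ(r_i+r_j)·cross = 10733.6250 → first moment M = |Σ|/6 = 1788.9375
R_c = M/A = 1788.9375/209.7500 = 8.5289 mm
θ = 162° = 2.827433 rad
V = θ·R_c·A = 2.827433·8.5289·209.7500 = 5058.102 mm³

Volume = 5058.102 mm³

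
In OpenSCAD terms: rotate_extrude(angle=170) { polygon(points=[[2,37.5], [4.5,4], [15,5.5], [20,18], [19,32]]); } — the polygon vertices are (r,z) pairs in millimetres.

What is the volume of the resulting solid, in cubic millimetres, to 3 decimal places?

Profile (r,z), 5 vertices: (2,37.5) (4.5,4) (15,5.5) (20,18) (19,32)
edge 0: (2,37.5)→(4.5,4)  cross = 2·4 − 4.5·37.5 = -160.7500; (r_i+r_j)·cross = 6.5·-160.7500 = -1044.8750
edge 1: (4.5,4)→(15,5.5)  cross = 4.5·5.5 − 15·4 = -35.2500; (r_i+r_j)·cross = 19.5·-35.2500 = -687.3750
edge 2: (15,5.5)→(20,18)  cross = 15·18 − 20·5.5 = 160.0000; (r_i+r_j)·cross = 35·160.0000 = 5600.0000
edge 3: (20,18)→(19,32)  cross = 20·32 − 19·18 = 298.0000; (r_i+r_j)·cross = 39·298.0000 = 11622.0000
edge 4: (19,32)→(2,37.5)  cross = 19·37.5 − 2·32 = 648.5000; (r_i+r_j)·cross = 21·648.5000 = 13618.5000
Σcross = 910.5000 → A = |Σcross|/2 = 455.2500 mm²
Σ(r_i+r_j)·cross = 29108.2500 → first moment M = |Σ|/6 = 4851.3750
R_c = M/A = 4851.3750/455.2500 = 10.6565 mm
θ = 170° = 2.967060 rad
V = θ·R_c·A = 2.967060·10.6565·455.2500 = 14394.319 mm³

Volume = 14394.319 mm³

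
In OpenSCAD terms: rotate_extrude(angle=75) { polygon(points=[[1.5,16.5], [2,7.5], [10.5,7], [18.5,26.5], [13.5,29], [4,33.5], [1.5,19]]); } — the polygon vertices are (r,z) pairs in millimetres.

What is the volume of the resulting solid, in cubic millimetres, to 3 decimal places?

Profile (r,z), 7 vertices: (1.5,16.5) (2,7.5) (10.5,7) (18.5,26.5) (13.5,29) (4,33.5) (1.5,19)
edge 0: (1.5,16.5)→(2,7.5)  cross = 1.5·7.5 − 2·16.5 = -21.7500; (r_i+r_j)·cross = 3.5·-21.7500 = -76.1250
edge 1: (2,7.5)→(10.5,7)  cross = 2·7 − 10.5·7.5 = -64.7500; (r_i+r_j)·cross = 12.5·-64.7500 = -809.3750
edge 2: (10.5,7)→(18.5,26.5)  cross = 10.5·26.5 − 18.5·7 = 148.7500; (r_i+r_j)·cross = 29·148.7500 = 4313.7500
edge 3: (18.5,26.5)→(13.5,29)  cross = 18.5·29 − 13.5·26.5 = 178.7500; (r_i+r_j)·cross = 32·178.7500 = 5720.0000
edge 4: (13.5,29)→(4,33.5)  cross = 13.5·33.5 − 4·29 = 336.2500; (r_i+r_j)·cross = 17.5·336.2500 = 5884.3750
edge 5: (4,33.5)→(1.5,19)  cross = 4·19 − 1.5·33.5 = 25.7500; (r_i+r_j)·cross = 5.5·25.7500 = 141.6250
edge 6: (1.5,19)→(1.5,16.5)  cross = 1.5·16.5 − 1.5·19 = -3.7500; (r_i+r_j)·cross = 3·-3.7500 = -11.2500
Σcross = 599.2500 → A = |Σcross|/2 = 299.6250 mm²
Σ(r_i+r_j)·cross = 15163.0000 → first moment M = |Σ|/6 = 2527.1667
R_c = M/A = 2527.1667/299.6250 = 8.4344 mm
θ = 75° = 1.308997 rad
V = θ·R_c·A = 1.308997·8.4344·299.6250 = 3308.053 mm³

Volume = 3308.053 mm³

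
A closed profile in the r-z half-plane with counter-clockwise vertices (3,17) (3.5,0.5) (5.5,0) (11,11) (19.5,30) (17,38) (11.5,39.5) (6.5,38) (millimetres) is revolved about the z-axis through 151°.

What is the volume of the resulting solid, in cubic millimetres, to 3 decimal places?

Volume = 9858.878 mm³

Profile (r,z), 8 vertices: (3,17) (3.5,0.5) (5.5,0) (11,11) (19.5,30) (17,38) (11.5,39.5) (6.5,38)
edge 0: (3,17)→(3.5,0.5)  cross = 3·0.5 − 3.5·17 = -58.0000; (r_i+r_j)·cross = 6.5·-58.0000 = -377.0000
edge 1: (3.5,0.5)→(5.5,0)  cross = 3.5·0 − 5.5·0.5 = -2.7500; (r_i+r_j)·cross = 9·-2.7500 = -24.7500
edge 2: (5.5,0)→(11,11)  cross = 5.5·11 − 11·0 = 60.5000; (r_i+r_j)·cross = 16.5·60.5000 = 998.2500
edge 3: (11,11)→(19.5,30)  cross = 11·30 − 19.5·11 = 115.5000; (r_i+r_j)·cross = 30.5·115.5000 = 3522.7500
edge 4: (19.5,30)→(17,38)  cross = 19.5·38 − 17·30 = 231.0000; (r_i+r_j)·cross = 36.5·231.0000 = 8431.5000
edge 5: (17,38)→(11.5,39.5)  cross = 17·39.5 − 11.5·38 = 234.5000; (r_i+r_j)·cross = 28.5·234.5000 = 6683.2500
edge 6: (11.5,39.5)→(6.5,38)  cross = 11.5·38 − 6.5·39.5 = 180.2500; (r_i+r_j)·cross = 18·180.2500 = 3244.5000
edge 7: (6.5,38)→(3,17)  cross = 6.5·17 − 3·38 = -3.5000; (r_i+r_j)·cross = 9.5·-3.5000 = -33.2500
Σcross = 757.5000 → A = |Σcross|/2 = 378.7500 mm²
Σ(r_i+r_j)·cross = 22445.2500 → first moment M = |Σ|/6 = 3740.8750
R_c = M/A = 3740.8750/378.7500 = 9.8769 mm
θ = 151° = 2.635447 rad
V = θ·R_c·A = 2.635447·9.8769·378.7500 = 9858.878 mm³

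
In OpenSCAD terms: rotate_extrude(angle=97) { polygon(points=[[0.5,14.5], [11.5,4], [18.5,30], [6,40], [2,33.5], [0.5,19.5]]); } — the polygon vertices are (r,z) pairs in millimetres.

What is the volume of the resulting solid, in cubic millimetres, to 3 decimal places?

Volume = 5895.519 mm³

Profile (r,z), 6 vertices: (0.5,14.5) (11.5,4) (18.5,30) (6,40) (2,33.5) (0.5,19.5)
edge 0: (0.5,14.5)→(11.5,4)  cross = 0.5·4 − 11.5·14.5 = -164.7500; (r_i+r_j)·cross = 12·-164.7500 = -1977.0000
edge 1: (11.5,4)→(18.5,30)  cross = 11.5·30 − 18.5·4 = 271.0000; (r_i+r_j)·cross = 30·271.0000 = 8130.0000
edge 2: (18.5,30)→(6,40)  cross = 18.5·40 − 6·30 = 560.0000; (r_i+r_j)·cross = 24.5·560.0000 = 13720.0000
edge 3: (6,40)→(2,33.5)  cross = 6·33.5 − 2·40 = 121.0000; (r_i+r_j)·cross = 8·121.0000 = 968.0000
edge 4: (2,33.5)→(0.5,19.5)  cross = 2·19.5 − 0.5·33.5 = 22.2500; (r_i+r_j)·cross = 2.5·22.2500 = 55.6250
edge 5: (0.5,19.5)→(0.5,14.5)  cross = 0.5·14.5 − 0.5·19.5 = -2.5000; (r_i+r_j)·cross = 1·-2.5000 = -2.5000
Σcross = 807.0000 → A = |Σcross|/2 = 403.5000 mm²
Σ(r_i+r_j)·cross = 20894.1250 → first moment M = |Σ|/6 = 3482.3542
R_c = M/A = 3482.3542/403.5000 = 8.6304 mm
θ = 97° = 1.692969 rad
V = θ·R_c·A = 1.692969·8.6304·403.5000 = 5895.519 mm³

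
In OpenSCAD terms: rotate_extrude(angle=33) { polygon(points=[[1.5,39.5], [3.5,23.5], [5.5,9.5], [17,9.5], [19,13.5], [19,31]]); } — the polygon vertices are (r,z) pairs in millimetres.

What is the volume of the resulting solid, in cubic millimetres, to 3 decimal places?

Profile (r,z), 6 vertices: (1.5,39.5) (3.5,23.5) (5.5,9.5) (17,9.5) (19,13.5) (19,31)
edge 0: (1.5,39.5)→(3.5,23.5)  cross = 1.5·23.5 − 3.5·39.5 = -103.0000; (r_i+r_j)·cross = 5·-103.0000 = -515.0000
edge 1: (3.5,23.5)→(5.5,9.5)  cross = 3.5·9.5 − 5.5·23.5 = -96.0000; (r_i+r_j)·cross = 9·-96.0000 = -864.0000
edge 2: (5.5,9.5)→(17,9.5)  cross = 5.5·9.5 − 17·9.5 = -109.2500; (r_i+r_j)·cross = 22.5·-109.2500 = -2458.1250
edge 3: (17,9.5)→(19,13.5)  cross = 17·13.5 − 19·9.5 = 49.0000; (r_i+r_j)·cross = 36·49.0000 = 1764.0000
edge 4: (19,13.5)→(19,31)  cross = 19·31 − 19·13.5 = 332.5000; (r_i+r_j)·cross = 38·332.5000 = 12635.0000
edge 5: (19,31)→(1.5,39.5)  cross = 19·39.5 − 1.5·31 = 704.0000; (r_i+r_j)·cross = 20.5·704.0000 = 14432.0000
Σcross = 777.2500 → A = |Σcross|/2 = 388.6250 mm²
Σ(r_i+r_j)·cross = 24993.8750 → first moment M = |Σ|/6 = 4165.6458
R_c = M/A = 4165.6458/388.6250 = 10.7189 mm
θ = 33° = 0.575959 rad
V = θ·R_c·A = 0.575959·10.7189·388.6250 = 2399.240 mm³

Volume = 2399.240 mm³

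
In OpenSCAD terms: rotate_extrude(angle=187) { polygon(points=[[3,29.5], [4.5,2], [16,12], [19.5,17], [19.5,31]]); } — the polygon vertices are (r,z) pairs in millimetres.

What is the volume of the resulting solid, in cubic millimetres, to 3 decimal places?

Profile (r,z), 5 vertices: (3,29.5) (4.5,2) (16,12) (19.5,17) (19.5,31)
edge 0: (3,29.5)→(4.5,2)  cross = 3·2 − 4.5·29.5 = -126.7500; (r_i+r_j)·cross = 7.5·-126.7500 = -950.6250
edge 1: (4.5,2)→(16,12)  cross = 4.5·12 − 16·2 = 22.0000; (r_i+r_j)·cross = 20.5·22.0000 = 451.0000
edge 2: (16,12)→(19.5,17)  cross = 16·17 − 19.5·12 = 38.0000; (r_i+r_j)·cross = 35.5·38.0000 = 1349.0000
edge 3: (19.5,17)→(19.5,31)  cross = 19.5·31 − 19.5·17 = 273.0000; (r_i+r_j)·cross = 39·273.0000 = 10647.0000
edge 4: (19.5,31)→(3,29.5)  cross = 19.5·29.5 − 3·31 = 482.2500; (r_i+r_j)·cross = 22.5·482.2500 = 10850.6250
Σcross = 688.5000 → A = |Σcross|/2 = 344.2500 mm²
Σ(r_i+r_j)·cross = 22347.0000 → first moment M = |Σ|/6 = 3724.5000
R_c = M/A = 3724.5000/344.2500 = 10.8192 mm
θ = 187° = 3.263766 rad
V = θ·R_c·A = 3.263766·10.8192·344.2500 = 12155.895 mm³

Volume = 12155.895 mm³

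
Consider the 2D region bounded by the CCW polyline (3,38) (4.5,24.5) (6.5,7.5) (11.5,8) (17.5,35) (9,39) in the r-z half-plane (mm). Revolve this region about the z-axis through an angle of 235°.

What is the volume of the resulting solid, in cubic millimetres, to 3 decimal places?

Profile (r,z), 6 vertices: (3,38) (4.5,24.5) (6.5,7.5) (11.5,8) (17.5,35) (9,39)
edge 0: (3,38)→(4.5,24.5)  cross = 3·24.5 − 4.5·38 = -97.5000; (r_i+r_j)·cross = 7.5·-97.5000 = -731.2500
edge 1: (4.5,24.5)→(6.5,7.5)  cross = 4.5·7.5 − 6.5·24.5 = -125.5000; (r_i+r_j)·cross = 11·-125.5000 = -1380.5000
edge 2: (6.5,7.5)→(11.5,8)  cross = 6.5·8 − 11.5·7.5 = -34.2500; (r_i+r_j)·cross = 18·-34.2500 = -616.5000
edge 3: (11.5,8)→(17.5,35)  cross = 11.5·35 − 17.5·8 = 262.5000; (r_i+r_j)·cross = 29·262.5000 = 7612.5000
edge 4: (17.5,35)→(9,39)  cross = 17.5·39 − 9·35 = 367.5000; (r_i+r_j)·cross = 26.5·367.5000 = 9738.7500
edge 5: (9,39)→(3,38)  cross = 9·38 − 3·39 = 225.0000; (r_i+r_j)·cross = 12·225.0000 = 2700.0000
Σcross = 597.7500 → A = |Σcross|/2 = 298.8750 mm²
Σ(r_i+r_j)·cross = 17323.0000 → first moment M = |Σ|/6 = 2887.1667
R_c = M/A = 2887.1667/298.8750 = 9.6601 mm
θ = 235° = 4.101524 rad
V = θ·R_c·A = 4.101524·9.6601·298.8750 = 11841.783 mm³

Volume = 11841.783 mm³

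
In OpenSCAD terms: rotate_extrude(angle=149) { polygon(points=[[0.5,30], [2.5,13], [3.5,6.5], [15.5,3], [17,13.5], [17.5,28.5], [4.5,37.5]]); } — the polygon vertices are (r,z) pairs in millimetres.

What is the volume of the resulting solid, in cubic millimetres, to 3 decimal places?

Volume = 10319.487 mm³

Profile (r,z), 7 vertices: (0.5,30) (2.5,13) (3.5,6.5) (15.5,3) (17,13.5) (17.5,28.5) (4.5,37.5)
edge 0: (0.5,30)→(2.5,13)  cross = 0.5·13 − 2.5·30 = -68.5000; (r_i+r_j)·cross = 3·-68.5000 = -205.5000
edge 1: (2.5,13)→(3.5,6.5)  cross = 2.5·6.5 − 3.5·13 = -29.2500; (r_i+r_j)·cross = 6·-29.2500 = -175.5000
edge 2: (3.5,6.5)→(15.5,3)  cross = 3.5·3 − 15.5·6.5 = -90.2500; (r_i+r_j)·cross = 19·-90.2500 = -1714.7500
edge 3: (15.5,3)→(17,13.5)  cross = 15.5·13.5 − 17·3 = 158.2500; (r_i+r_j)·cross = 32.5·158.2500 = 5143.1250
edge 4: (17,13.5)→(17.5,28.5)  cross = 17·28.5 − 17.5·13.5 = 248.2500; (r_i+r_j)·cross = 34.5·248.2500 = 8564.6250
edge 5: (17.5,28.5)→(4.5,37.5)  cross = 17.5·37.5 − 4.5·28.5 = 528.0000; (r_i+r_j)·cross = 22·528.0000 = 11616.0000
edge 6: (4.5,37.5)→(0.5,30)  cross = 4.5·30 − 0.5·37.5 = 116.2500; (r_i+r_j)·cross = 5·116.2500 = 581.2500
Σcross = 862.7500 → A = |Σcross|/2 = 431.3750 mm²
Σ(r_i+r_j)·cross = 23809.2500 → first moment M = |Σ|/6 = 3968.2083
R_c = M/A = 3968.2083/431.3750 = 9.1990 mm
θ = 149° = 2.600541 rad
V = θ·R_c·A = 2.600541·9.1990·431.3750 = 10319.487 mm³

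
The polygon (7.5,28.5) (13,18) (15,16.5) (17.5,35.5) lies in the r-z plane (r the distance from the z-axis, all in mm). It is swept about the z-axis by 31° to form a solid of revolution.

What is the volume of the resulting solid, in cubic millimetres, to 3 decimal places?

Volume = 663.025 mm³

Profile (r,z), 4 vertices: (7.5,28.5) (13,18) (15,16.5) (17.5,35.5)
edge 0: (7.5,28.5)→(13,18)  cross = 7.5·18 − 13·28.5 = -235.5000; (r_i+r_j)·cross = 20.5·-235.5000 = -4827.7500
edge 1: (13,18)→(15,16.5)  cross = 13·16.5 − 15·18 = -55.5000; (r_i+r_j)·cross = 28·-55.5000 = -1554.0000
edge 2: (15,16.5)→(17.5,35.5)  cross = 15·35.5 − 17.5·16.5 = 243.7500; (r_i+r_j)·cross = 32.5·243.7500 = 7921.8750
edge 3: (17.5,35.5)→(7.5,28.5)  cross = 17.5·28.5 − 7.5·35.5 = 232.5000; (r_i+r_j)·cross = 25·232.5000 = 5812.5000
Σcross = 185.2500 → A = |Σcross|/2 = 92.6250 mm²
Σ(r_i+r_j)·cross = 7352.6250 → first moment M = |Σ|/6 = 1225.4375
R_c = M/A = 1225.4375/92.6250 = 13.2301 mm
θ = 31° = 0.541052 rad
V = θ·R_c·A = 0.541052·13.2301·92.6250 = 663.025 mm³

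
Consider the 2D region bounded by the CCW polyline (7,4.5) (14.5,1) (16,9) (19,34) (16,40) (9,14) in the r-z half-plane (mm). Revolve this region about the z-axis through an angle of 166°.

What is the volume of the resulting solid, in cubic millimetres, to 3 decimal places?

Volume = 8950.017 mm³

Profile (r,z), 6 vertices: (7,4.5) (14.5,1) (16,9) (19,34) (16,40) (9,14)
edge 0: (7,4.5)→(14.5,1)  cross = 7·1 − 14.5·4.5 = -58.2500; (r_i+r_j)·cross = 21.5·-58.2500 = -1252.3750
edge 1: (14.5,1)→(16,9)  cross = 14.5·9 − 16·1 = 114.5000; (r_i+r_j)·cross = 30.5·114.5000 = 3492.2500
edge 2: (16,9)→(19,34)  cross = 16·34 − 19·9 = 373.0000; (r_i+r_j)·cross = 35·373.0000 = 13055.0000
edge 3: (19,34)→(16,40)  cross = 19·40 − 16·34 = 216.0000; (r_i+r_j)·cross = 35·216.0000 = 7560.0000
edge 4: (16,40)→(9,14)  cross = 16·14 − 9·40 = -136.0000; (r_i+r_j)·cross = 25·-136.0000 = -3400.0000
edge 5: (9,14)→(7,4.5)  cross = 9·4.5 − 7·14 = -57.5000; (r_i+r_j)·cross = 16·-57.5000 = -920.0000
Σcross = 451.7500 → A = |Σcross|/2 = 225.8750 mm²
Σ(r_i+r_j)·cross = 18534.8750 → first moment M = |Σ|/6 = 3089.1458
R_c = M/A = 3089.1458/225.8750 = 13.6764 mm
θ = 166° = 2.897247 rad
V = θ·R_c·A = 2.897247·13.6764·225.8750 = 8950.017 mm³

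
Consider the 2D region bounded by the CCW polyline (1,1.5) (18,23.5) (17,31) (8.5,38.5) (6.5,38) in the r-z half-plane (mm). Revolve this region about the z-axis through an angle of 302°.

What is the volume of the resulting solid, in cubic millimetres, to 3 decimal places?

Profile (r,z), 5 vertices: (1,1.5) (18,23.5) (17,31) (8.5,38.5) (6.5,38)
edge 0: (1,1.5)→(18,23.5)  cross = 1·23.5 − 18·1.5 = -3.5000; (r_i+r_j)·cross = 19·-3.5000 = -66.5000
edge 1: (18,23.5)→(17,31)  cross = 18·31 − 17·23.5 = 158.5000; (r_i+r_j)·cross = 35·158.5000 = 5547.5000
edge 2: (17,31)→(8.5,38.5)  cross = 17·38.5 − 8.5·31 = 391.0000; (r_i+r_j)·cross = 25.5·391.0000 = 9970.5000
edge 3: (8.5,38.5)→(6.5,38)  cross = 8.5·38 − 6.5·38.5 = 72.7500; (r_i+r_j)·cross = 15·72.7500 = 1091.2500
edge 4: (6.5,38)→(1,1.5)  cross = 6.5·1.5 − 1·38 = -28.2500; (r_i+r_j)·cross = 7.5·-28.2500 = -211.8750
Σcross = 590.5000 → A = |Σcross|/2 = 295.2500 mm²
Σ(r_i+r_j)·cross = 16330.8750 → first moment M = |Σ|/6 = 2721.8125
R_c = M/A = 2721.8125/295.2500 = 9.2187 mm
θ = 302° = 5.270894 rad
V = θ·R_c·A = 5.270894·9.2187·295.2500 = 14346.386 mm³

Volume = 14346.386 mm³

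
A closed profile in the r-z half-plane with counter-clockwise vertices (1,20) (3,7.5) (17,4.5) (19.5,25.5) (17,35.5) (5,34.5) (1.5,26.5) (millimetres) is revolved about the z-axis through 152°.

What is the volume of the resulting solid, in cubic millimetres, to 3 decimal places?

Profile (r,z), 7 vertices: (1,20) (3,7.5) (17,4.5) (19.5,25.5) (17,35.5) (5,34.5) (1.5,26.5)
edge 0: (1,20)→(3,7.5)  cross = 1·7.5 − 3·20 = -52.5000; (r_i+r_j)·cross = 4·-52.5000 = -210.0000
edge 1: (3,7.5)→(17,4.5)  cross = 3·4.5 − 17·7.5 = -114.0000; (r_i+r_j)·cross = 20·-114.0000 = -2280.0000
edge 2: (17,4.5)→(19.5,25.5)  cross = 17·25.5 − 19.5·4.5 = 345.7500; (r_i+r_j)·cross = 36.5·345.7500 = 12619.8750
edge 3: (19.5,25.5)→(17,35.5)  cross = 19.5·35.5 − 17·25.5 = 258.7500; (r_i+r_j)·cross = 36.5·258.7500 = 9444.3750
edge 4: (17,35.5)→(5,34.5)  cross = 17·34.5 − 5·35.5 = 409.0000; (r_i+r_j)·cross = 22·409.0000 = 8998.0000
edge 5: (5,34.5)→(1.5,26.5)  cross = 5·26.5 − 1.5·34.5 = 80.7500; (r_i+r_j)·cross = 6.5·80.7500 = 524.8750
edge 6: (1.5,26.5)→(1,20)  cross = 1.5·20 − 1·26.5 = 3.5000; (r_i+r_j)·cross = 2.5·3.5000 = 8.7500
Σcross = 931.2500 → A = |Σcross|/2 = 465.6250 mm²
Σ(r_i+r_j)·cross = 29105.8750 → first moment M = |Σ|/6 = 4850.9792
R_c = M/A = 4850.9792/465.6250 = 10.4182 mm
θ = 152° = 2.652900 rad
V = θ·R_c·A = 2.652900·10.4182·465.6250 = 12869.165 mm³

Volume = 12869.165 mm³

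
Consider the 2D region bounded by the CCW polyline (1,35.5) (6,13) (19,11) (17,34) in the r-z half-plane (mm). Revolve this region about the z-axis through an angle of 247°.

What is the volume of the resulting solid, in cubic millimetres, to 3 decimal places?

Volume = 14980.597 mm³

Profile (r,z), 4 vertices: (1,35.5) (6,13) (19,11) (17,34)
edge 0: (1,35.5)→(6,13)  cross = 1·13 − 6·35.5 = -200.0000; (r_i+r_j)·cross = 7·-200.0000 = -1400.0000
edge 1: (6,13)→(19,11)  cross = 6·11 − 19·13 = -181.0000; (r_i+r_j)·cross = 25·-181.0000 = -4525.0000
edge 2: (19,11)→(17,34)  cross = 19·34 − 17·11 = 459.0000; (r_i+r_j)·cross = 36·459.0000 = 16524.0000
edge 3: (17,34)→(1,35.5)  cross = 17·35.5 − 1·34 = 569.5000; (r_i+r_j)·cross = 18·569.5000 = 10251.0000
Σcross = 647.5000 → A = |Σcross|/2 = 323.7500 mm²
Σ(r_i+r_j)·cross = 20850.0000 → first moment M = |Σ|/6 = 3475.0000
R_c = M/A = 3475.0000/323.7500 = 10.7336 mm
θ = 247° = 4.310963 rad
V = θ·R_c·A = 4.310963·10.7336·323.7500 = 14980.597 mm³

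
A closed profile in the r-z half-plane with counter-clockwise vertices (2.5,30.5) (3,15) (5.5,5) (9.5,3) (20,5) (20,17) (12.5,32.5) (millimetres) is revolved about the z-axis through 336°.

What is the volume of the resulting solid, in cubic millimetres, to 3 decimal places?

Profile (r,z), 7 vertices: (2.5,30.5) (3,15) (5.5,5) (9.5,3) (20,5) (20,17) (12.5,32.5)
edge 0: (2.5,30.5)→(3,15)  cross = 2.5·15 − 3·30.5 = -54.0000; (r_i+r_j)·cross = 5.5·-54.0000 = -297.0000
edge 1: (3,15)→(5.5,5)  cross = 3·5 − 5.5·15 = -67.5000; (r_i+r_j)·cross = 8.5·-67.5000 = -573.7500
edge 2: (5.5,5)→(9.5,3)  cross = 5.5·3 − 9.5·5 = -31.0000; (r_i+r_j)·cross = 15·-31.0000 = -465.0000
edge 3: (9.5,3)→(20,5)  cross = 9.5·5 − 20·3 = -12.5000; (r_i+r_j)·cross = 29.5·-12.5000 = -368.7500
edge 4: (20,5)→(20,17)  cross = 20·17 − 20·5 = 240.0000; (r_i+r_j)·cross = 40·240.0000 = 9600.0000
edge 5: (20,17)→(12.5,32.5)  cross = 20·32.5 − 12.5·17 = 437.5000; (r_i+r_j)·cross = 32.5·437.5000 = 14218.7500
edge 6: (12.5,32.5)→(2.5,30.5)  cross = 12.5·30.5 − 2.5·32.5 = 300.0000; (r_i+r_j)·cross = 15·300.0000 = 4500.0000
Σcross = 812.5000 → A = |Σcross|/2 = 406.2500 mm²
Σ(r_i+r_j)·cross = 26614.2500 → first moment M = |Σ|/6 = 4435.7083
R_c = M/A = 4435.7083/406.2500 = 10.9187 mm
θ = 336° = 5.864306 rad
V = θ·R_c·A = 5.864306·10.9187·406.2500 = 26012.352 mm³

Volume = 26012.352 mm³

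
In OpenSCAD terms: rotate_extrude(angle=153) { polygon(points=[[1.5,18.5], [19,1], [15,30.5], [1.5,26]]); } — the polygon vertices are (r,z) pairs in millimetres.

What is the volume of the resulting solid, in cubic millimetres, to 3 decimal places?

Profile (r,z), 4 vertices: (1.5,18.5) (19,1) (15,30.5) (1.5,26)
edge 0: (1.5,18.5)→(19,1)  cross = 1.5·1 − 19·18.5 = -350.0000; (r_i+r_j)·cross = 20.5·-350.0000 = -7175.0000
edge 1: (19,1)→(15,30.5)  cross = 19·30.5 − 15·1 = 564.5000; (r_i+r_j)·cross = 34·564.5000 = 19193.0000
edge 2: (15,30.5)→(1.5,26)  cross = 15·26 − 1.5·30.5 = 344.2500; (r_i+r_j)·cross = 16.5·344.2500 = 5680.1250
edge 3: (1.5,26)→(1.5,18.5)  cross = 1.5·18.5 − 1.5·26 = -11.2500; (r_i+r_j)·cross = 3·-11.2500 = -33.7500
Σcross = 547.5000 → A = |Σcross|/2 = 273.7500 mm²
Σ(r_i+r_j)·cross = 17664.3750 → first moment M = |Σ|/6 = 2944.0625
R_c = M/A = 2944.0625/273.7500 = 10.7546 mm
θ = 153° = 2.670354 rad
V = θ·R_c·A = 2.670354·10.7546·273.7500 = 7861.688 mm³

Volume = 7861.688 mm³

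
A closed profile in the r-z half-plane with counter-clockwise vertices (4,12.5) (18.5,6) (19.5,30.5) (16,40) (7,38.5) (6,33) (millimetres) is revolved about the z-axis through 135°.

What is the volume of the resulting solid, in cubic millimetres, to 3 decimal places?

Profile (r,z), 6 vertices: (4,12.5) (18.5,6) (19.5,30.5) (16,40) (7,38.5) (6,33)
edge 0: (4,12.5)→(18.5,6)  cross = 4·6 − 18.5·12.5 = -207.2500; (r_i+r_j)·cross = 22.5·-207.2500 = -4663.1250
edge 1: (18.5,6)→(19.5,30.5)  cross = 18.5·30.5 − 19.5·6 = 447.2500; (r_i+r_j)·cross = 38·447.2500 = 16995.5000
edge 2: (19.5,30.5)→(16,40)  cross = 19.5·40 − 16·30.5 = 292.0000; (r_i+r_j)·cross = 35.5·292.0000 = 10366.0000
edge 3: (16,40)→(7,38.5)  cross = 16·38.5 − 7·40 = 336.0000; (r_i+r_j)·cross = 23·336.0000 = 7728.0000
edge 4: (7,38.5)→(6,33)  cross = 7·33 − 6·38.5 = 0.0000; (r_i+r_j)·cross = 13·0.0000 = 0.0000
edge 5: (6,33)→(4,12.5)  cross = 6·12.5 − 4·33 = -57.0000; (r_i+r_j)·cross = 10·-57.0000 = -570.0000
Σcross = 811.0000 → A = |Σcross|/2 = 405.5000 mm²
Σ(r_i+r_j)·cross = 29856.3750 → first moment M = |Σ|/6 = 4976.0625
R_c = M/A = 4976.0625/405.5000 = 12.2714 mm
θ = 135° = 2.356194 rad
V = θ·R_c·A = 2.356194·12.2714·405.5000 = 11724.571 mm³

Volume = 11724.571 mm³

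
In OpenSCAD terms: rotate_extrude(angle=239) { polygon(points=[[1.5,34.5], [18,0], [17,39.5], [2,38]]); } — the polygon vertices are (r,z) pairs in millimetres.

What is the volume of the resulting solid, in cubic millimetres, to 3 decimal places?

Volume = 16400.654 mm³

Profile (r,z), 4 vertices: (1.5,34.5) (18,0) (17,39.5) (2,38)
edge 0: (1.5,34.5)→(18,0)  cross = 1.5·0 − 18·34.5 = -621.0000; (r_i+r_j)·cross = 19.5·-621.0000 = -12109.5000
edge 1: (18,0)→(17,39.5)  cross = 18·39.5 − 17·0 = 711.0000; (r_i+r_j)·cross = 35·711.0000 = 24885.0000
edge 2: (17,39.5)→(2,38)  cross = 17·38 − 2·39.5 = 567.0000; (r_i+r_j)·cross = 19·567.0000 = 10773.0000
edge 3: (2,38)→(1.5,34.5)  cross = 2·34.5 − 1.5·38 = 12.0000; (r_i+r_j)·cross = 3.5·12.0000 = 42.0000
Σcross = 669.0000 → A = |Σcross|/2 = 334.5000 mm²
Σ(r_i+r_j)·cross = 23590.5000 → first moment M = |Σ|/6 = 3931.7500
R_c = M/A = 3931.7500/334.5000 = 11.7541 mm
θ = 239° = 4.171337 rad
V = θ·R_c·A = 4.171337·11.7541·334.5000 = 16400.654 mm³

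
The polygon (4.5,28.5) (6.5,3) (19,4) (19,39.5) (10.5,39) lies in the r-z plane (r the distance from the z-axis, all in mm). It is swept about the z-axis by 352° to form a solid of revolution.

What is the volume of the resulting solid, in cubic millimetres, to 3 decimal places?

Profile (r,z), 5 vertices: (4.5,28.5) (6.5,3) (19,4) (19,39.5) (10.5,39)
edge 0: (4.5,28.5)→(6.5,3)  cross = 4.5·3 − 6.5·28.5 = -171.7500; (r_i+r_j)·cross = 11·-171.7500 = -1889.2500
edge 1: (6.5,3)→(19,4)  cross = 6.5·4 − 19·3 = -31.0000; (r_i+r_j)·cross = 25.5·-31.0000 = -790.5000
edge 2: (19,4)→(19,39.5)  cross = 19·39.5 − 19·4 = 674.5000; (r_i+r_j)·cross = 38·674.5000 = 25631.0000
edge 3: (19,39.5)→(10.5,39)  cross = 19·39 − 10.5·39.5 = 326.2500; (r_i+r_j)·cross = 29.5·326.2500 = 9624.3750
edge 4: (10.5,39)→(4.5,28.5)  cross = 10.5·28.5 − 4.5·39 = 123.7500; (r_i+r_j)·cross = 15·123.7500 = 1856.2500
Σcross = 921.7500 → A = |Σcross|/2 = 460.8750 mm²
Σ(r_i+r_j)·cross = 34431.8750 → first moment M = |Σ|/6 = 5738.6458
R_c = M/A = 5738.6458/460.8750 = 12.4516 mm
θ = 352° = 6.143559 rad
V = θ·R_c·A = 6.143559·12.4516·460.8750 = 35255.709 mm³

Volume = 35255.709 mm³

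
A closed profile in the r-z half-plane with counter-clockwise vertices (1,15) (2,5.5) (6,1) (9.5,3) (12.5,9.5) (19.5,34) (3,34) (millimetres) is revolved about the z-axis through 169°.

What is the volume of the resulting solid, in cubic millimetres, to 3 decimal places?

Profile (r,z), 7 vertices: (1,15) (2,5.5) (6,1) (9.5,3) (12.5,9.5) (19.5,34) (3,34)
edge 0: (1,15)→(2,5.5)  cross = 1·5.5 − 2·15 = -24.5000; (r_i+r_j)·cross = 3·-24.5000 = -73.5000
edge 1: (2,5.5)→(6,1)  cross = 2·1 − 6·5.5 = -31.0000; (r_i+r_j)·cross = 8·-31.0000 = -248.0000
edge 2: (6,1)→(9.5,3)  cross = 6·3 − 9.5·1 = 8.5000; (r_i+r_j)·cross = 15.5·8.5000 = 131.7500
edge 3: (9.5,3)→(12.5,9.5)  cross = 9.5·9.5 − 12.5·3 = 52.7500; (r_i+r_j)·cross = 22·52.7500 = 1160.5000
edge 4: (12.5,9.5)→(19.5,34)  cross = 12.5·34 − 19.5·9.5 = 239.7500; (r_i+r_j)·cross = 32·239.7500 = 7672.0000
edge 5: (19.5,34)→(3,34)  cross = 19.5·34 − 3·34 = 561.0000; (r_i+r_j)·cross = 22.5·561.0000 = 12622.5000
edge 6: (3,34)→(1,15)  cross = 3·15 − 1·34 = 11.0000; (r_i+r_j)·cross = 4·11.0000 = 44.0000
Σcross = 817.5000 → A = |Σcross|/2 = 408.7500 mm²
Σ(r_i+r_j)·cross = 21309.2500 → first moment M = |Σ|/6 = 3551.5417
R_c = M/A = 3551.5417/408.7500 = 8.6888 mm
θ = 169° = 2.949606 rad
V = θ·R_c·A = 2.949606·8.6888·408.7500 = 10475.650 mm³

Volume = 10475.650 mm³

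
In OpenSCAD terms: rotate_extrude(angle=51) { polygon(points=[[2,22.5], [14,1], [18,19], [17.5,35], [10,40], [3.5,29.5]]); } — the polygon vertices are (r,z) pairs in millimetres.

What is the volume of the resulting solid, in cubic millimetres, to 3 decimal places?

Volume = 3755.611 mm³

Profile (r,z), 6 vertices: (2,22.5) (14,1) (18,19) (17.5,35) (10,40) (3.5,29.5)
edge 0: (2,22.5)→(14,1)  cross = 2·1 − 14·22.5 = -313.0000; (r_i+r_j)·cross = 16·-313.0000 = -5008.0000
edge 1: (14,1)→(18,19)  cross = 14·19 − 18·1 = 248.0000; (r_i+r_j)·cross = 32·248.0000 = 7936.0000
edge 2: (18,19)→(17.5,35)  cross = 18·35 − 17.5·19 = 297.5000; (r_i+r_j)·cross = 35.5·297.5000 = 10561.2500
edge 3: (17.5,35)→(10,40)  cross = 17.5·40 − 10·35 = 350.0000; (r_i+r_j)·cross = 27.5·350.0000 = 9625.0000
edge 4: (10,40)→(3.5,29.5)  cross = 10·29.5 − 3.5·40 = 155.0000; (r_i+r_j)·cross = 13.5·155.0000 = 2092.5000
edge 5: (3.5,29.5)→(2,22.5)  cross = 3.5·22.5 − 2·29.5 = 19.7500; (r_i+r_j)·cross = 5.5·19.7500 = 108.6250
Σcross = 757.2500 → A = |Σcross|/2 = 378.6250 mm²
Σ(r_i+r_j)·cross = 25315.3750 → first moment M = |Σ|/6 = 4219.2292
R_c = M/A = 4219.2292/378.6250 = 11.1436 mm
θ = 51° = 0.890118 rad
V = θ·R_c·A = 0.890118·11.1436·378.6250 = 3755.611 mm³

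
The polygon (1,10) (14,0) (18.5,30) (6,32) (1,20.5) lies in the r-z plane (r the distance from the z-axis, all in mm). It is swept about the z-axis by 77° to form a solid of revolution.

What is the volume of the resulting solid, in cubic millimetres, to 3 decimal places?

Profile (r,z), 5 vertices: (1,10) (14,0) (18.5,30) (6,32) (1,20.5)
edge 0: (1,10)→(14,0)  cross = 1·0 − 14·10 = -140.0000; (r_i+r_j)·cross = 15·-140.0000 = -2100.0000
edge 1: (14,0)→(18.5,30)  cross = 14·30 − 18.5·0 = 420.0000; (r_i+r_j)·cross = 32.5·420.0000 = 13650.0000
edge 2: (18.5,30)→(6,32)  cross = 18.5·32 − 6·30 = 412.0000; (r_i+r_j)·cross = 24.5·412.0000 = 10094.0000
edge 3: (6,32)→(1,20.5)  cross = 6·20.5 − 1·32 = 91.0000; (r_i+r_j)·cross = 7·91.0000 = 637.0000
edge 4: (1,20.5)→(1,10)  cross = 1·10 − 1·20.5 = -10.5000; (r_i+r_j)·cross = 2·-10.5000 = -21.0000
Σcross = 772.5000 → A = |Σcross|/2 = 386.2500 mm²
Σ(r_i+r_j)·cross = 22260.0000 → first moment M = |Σ|/6 = 3710.0000
R_c = M/A = 3710.0000/386.2500 = 9.6052 mm
θ = 77° = 1.343904 rad
V = θ·R_c·A = 1.343904·9.6052·386.2500 = 4985.882 mm³

Volume = 4985.882 mm³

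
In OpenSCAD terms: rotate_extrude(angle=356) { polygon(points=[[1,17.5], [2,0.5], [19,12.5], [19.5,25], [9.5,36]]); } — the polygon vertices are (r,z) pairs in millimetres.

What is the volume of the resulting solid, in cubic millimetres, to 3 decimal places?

Volume = 24815.432 mm³

Profile (r,z), 5 vertices: (1,17.5) (2,0.5) (19,12.5) (19.5,25) (9.5,36)
edge 0: (1,17.5)→(2,0.5)  cross = 1·0.5 − 2·17.5 = -34.5000; (r_i+r_j)·cross = 3·-34.5000 = -103.5000
edge 1: (2,0.5)→(19,12.5)  cross = 2·12.5 − 19·0.5 = 15.5000; (r_i+r_j)·cross = 21·15.5000 = 325.5000
edge 2: (19,12.5)→(19.5,25)  cross = 19·25 − 19.5·12.5 = 231.2500; (r_i+r_j)·cross = 38.5·231.2500 = 8903.1250
edge 3: (19.5,25)→(9.5,36)  cross = 19.5·36 − 9.5·25 = 464.5000; (r_i+r_j)·cross = 29·464.5000 = 13470.5000
edge 4: (9.5,36)→(1,17.5)  cross = 9.5·17.5 − 1·36 = 130.2500; (r_i+r_j)·cross = 10.5·130.2500 = 1367.6250
Σcross = 807.0000 → A = |Σcross|/2 = 403.5000 mm²
Σ(r_i+r_j)·cross = 23963.2500 → first moment M = |Σ|/6 = 3993.8750
R_c = M/A = 3993.8750/403.5000 = 9.8981 mm
θ = 356° = 6.213372 rad
V = θ·R_c·A = 6.213372·9.8981·403.5000 = 24815.432 mm³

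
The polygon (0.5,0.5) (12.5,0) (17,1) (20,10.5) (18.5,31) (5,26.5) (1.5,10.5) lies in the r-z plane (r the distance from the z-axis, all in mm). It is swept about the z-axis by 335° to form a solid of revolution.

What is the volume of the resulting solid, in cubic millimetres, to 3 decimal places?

Volume = 29717.239 mm³

Profile (r,z), 7 vertices: (0.5,0.5) (12.5,0) (17,1) (20,10.5) (18.5,31) (5,26.5) (1.5,10.5)
edge 0: (0.5,0.5)→(12.5,0)  cross = 0.5·0 − 12.5·0.5 = -6.2500; (r_i+r_j)·cross = 13·-6.2500 = -81.2500
edge 1: (12.5,0)→(17,1)  cross = 12.5·1 − 17·0 = 12.5000; (r_i+r_j)·cross = 29.5·12.5000 = 368.7500
edge 2: (17,1)→(20,10.5)  cross = 17·10.5 − 20·1 = 158.5000; (r_i+r_j)·cross = 37·158.5000 = 5864.5000
edge 3: (20,10.5)→(18.5,31)  cross = 20·31 − 18.5·10.5 = 425.7500; (r_i+r_j)·cross = 38.5·425.7500 = 16391.3750
edge 4: (18.5,31)→(5,26.5)  cross = 18.5·26.5 − 5·31 = 335.2500; (r_i+r_j)·cross = 23.5·335.2500 = 7878.3750
edge 5: (5,26.5)→(1.5,10.5)  cross = 5·10.5 − 1.5·26.5 = 12.7500; (r_i+r_j)·cross = 6.5·12.7500 = 82.8750
edge 6: (1.5,10.5)→(0.5,0.5)  cross = 1.5·0.5 − 0.5·10.5 = -4.5000; (r_i+r_j)·cross = 2·-4.5000 = -9.0000
Σcross = 934.0000 → A = |Σcross|/2 = 467.0000 mm²
Σ(r_i+r_j)·cross = 30495.6250 → first moment M = |Σ|/6 = 5082.6042
R_c = M/A = 5082.6042/467.0000 = 10.8835 mm
θ = 335° = 5.846853 rad
V = θ·R_c·A = 5.846853·10.8835·467.0000 = 29717.239 mm³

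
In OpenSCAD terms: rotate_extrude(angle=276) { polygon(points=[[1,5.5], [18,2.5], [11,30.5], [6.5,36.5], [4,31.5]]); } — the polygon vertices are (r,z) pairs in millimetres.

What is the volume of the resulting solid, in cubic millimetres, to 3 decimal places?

Profile (r,z), 5 vertices: (1,5.5) (18,2.5) (11,30.5) (6.5,36.5) (4,31.5)
edge 0: (1,5.5)→(18,2.5)  cross = 1·2.5 − 18·5.5 = -96.5000; (r_i+r_j)·cross = 19·-96.5000 = -1833.5000
edge 1: (18,2.5)→(11,30.5)  cross = 18·30.5 − 11·2.5 = 521.5000; (r_i+r_j)·cross = 29·521.5000 = 15123.5000
edge 2: (11,30.5)→(6.5,36.5)  cross = 11·36.5 − 6.5·30.5 = 203.2500; (r_i+r_j)·cross = 17.5·203.2500 = 3556.8750
edge 3: (6.5,36.5)→(4,31.5)  cross = 6.5·31.5 − 4·36.5 = 58.7500; (r_i+r_j)·cross = 10.5·58.7500 = 616.8750
edge 4: (4,31.5)→(1,5.5)  cross = 4·5.5 − 1·31.5 = -9.5000; (r_i+r_j)·cross = 5·-9.5000 = -47.5000
Σcross = 677.5000 → A = |Σcross|/2 = 338.7500 mm²
Σ(r_i+r_j)·cross = 17416.2500 → first moment M = |Σ|/6 = 2902.7083
R_c = M/A = 2902.7083/338.7500 = 8.5689 mm
θ = 276° = 4.817109 rad
V = θ·R_c·A = 4.817109·8.5689·338.7500 = 13982.662 mm³

Volume = 13982.662 mm³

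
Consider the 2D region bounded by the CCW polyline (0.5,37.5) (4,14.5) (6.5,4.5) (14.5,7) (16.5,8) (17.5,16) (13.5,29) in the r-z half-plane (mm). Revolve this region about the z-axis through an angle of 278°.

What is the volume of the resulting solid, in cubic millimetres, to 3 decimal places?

Volume = 14794.401 mm³

Profile (r,z), 7 vertices: (0.5,37.5) (4,14.5) (6.5,4.5) (14.5,7) (16.5,8) (17.5,16) (13.5,29)
edge 0: (0.5,37.5)→(4,14.5)  cross = 0.5·14.5 − 4·37.5 = -142.7500; (r_i+r_j)·cross = 4.5·-142.7500 = -642.3750
edge 1: (4,14.5)→(6.5,4.5)  cross = 4·4.5 − 6.5·14.5 = -76.2500; (r_i+r_j)·cross = 10.5·-76.2500 = -800.6250
edge 2: (6.5,4.5)→(14.5,7)  cross = 6.5·7 − 14.5·4.5 = -19.7500; (r_i+r_j)·cross = 21·-19.7500 = -414.7500
edge 3: (14.5,7)→(16.5,8)  cross = 14.5·8 − 16.5·7 = 0.5000; (r_i+r_j)·cross = 31·0.5000 = 15.5000
edge 4: (16.5,8)→(17.5,16)  cross = 16.5·16 − 17.5·8 = 124.0000; (r_i+r_j)·cross = 34·124.0000 = 4216.0000
edge 5: (17.5,16)→(13.5,29)  cross = 17.5·29 − 13.5·16 = 291.5000; (r_i+r_j)·cross = 31·291.5000 = 9036.5000
edge 6: (13.5,29)→(0.5,37.5)  cross = 13.5·37.5 − 0.5·29 = 491.7500; (r_i+r_j)·cross = 14·491.7500 = 6884.5000
Σcross = 669.0000 → A = |Σcross|/2 = 334.5000 mm²
Σ(r_i+r_j)·cross = 18294.7500 → first moment M = |Σ|/6 = 3049.1250
R_c = M/A = 3049.1250/334.5000 = 9.1155 mm
θ = 278° = 4.852015 rad
V = θ·R_c·A = 4.852015·9.1155·334.5000 = 14794.401 mm³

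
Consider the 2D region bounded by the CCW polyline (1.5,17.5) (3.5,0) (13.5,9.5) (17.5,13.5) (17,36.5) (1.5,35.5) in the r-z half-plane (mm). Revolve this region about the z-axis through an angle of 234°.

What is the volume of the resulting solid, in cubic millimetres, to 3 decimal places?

Profile (r,z), 6 vertices: (1.5,17.5) (3.5,0) (13.5,9.5) (17.5,13.5) (17,36.5) (1.5,35.5)
edge 0: (1.5,17.5)→(3.5,0)  cross = 1.5·0 − 3.5·17.5 = -61.2500; (r_i+r_j)·cross = 5·-61.2500 = -306.2500
edge 1: (3.5,0)→(13.5,9.5)  cross = 3.5·9.5 − 13.5·0 = 33.2500; (r_i+r_j)·cross = 17·33.2500 = 565.2500
edge 2: (13.5,9.5)→(17.5,13.5)  cross = 13.5·13.5 − 17.5·9.5 = 16.0000; (r_i+r_j)·cross = 31·16.0000 = 496.0000
edge 3: (17.5,13.5)→(17,36.5)  cross = 17.5·36.5 − 17·13.5 = 409.2500; (r_i+r_j)·cross = 34.5·409.2500 = 14119.1250
edge 4: (17,36.5)→(1.5,35.5)  cross = 17·35.5 − 1.5·36.5 = 548.7500; (r_i+r_j)·cross = 18.5·548.7500 = 10151.8750
edge 5: (1.5,35.5)→(1.5,17.5)  cross = 1.5·17.5 − 1.5·35.5 = -27.0000; (r_i+r_j)·cross = 3·-27.0000 = -81.0000
Σcross = 919.0000 → A = |Σcross|/2 = 459.5000 mm²
Σ(r_i+r_j)·cross = 24945.0000 → first moment M = |Σ|/6 = 4157.5000
R_c = M/A = 4157.5000/459.5000 = 9.0479 mm
θ = 234° = 4.084070 rad
V = θ·R_c·A = 4.084070·9.0479·459.5000 = 16979.523 mm³

Volume = 16979.523 mm³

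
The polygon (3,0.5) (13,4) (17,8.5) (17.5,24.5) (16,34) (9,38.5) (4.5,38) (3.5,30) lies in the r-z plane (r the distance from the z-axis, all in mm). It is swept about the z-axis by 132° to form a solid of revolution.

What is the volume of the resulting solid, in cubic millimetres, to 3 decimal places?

Volume = 10317.867 mm³

Profile (r,z), 8 vertices: (3,0.5) (13,4) (17,8.5) (17.5,24.5) (16,34) (9,38.5) (4.5,38) (3.5,30)
edge 0: (3,0.5)→(13,4)  cross = 3·4 − 13·0.5 = 5.5000; (r_i+r_j)·cross = 16·5.5000 = 88.0000
edge 1: (13,4)→(17,8.5)  cross = 13·8.5 − 17·4 = 42.5000; (r_i+r_j)·cross = 30·42.5000 = 1275.0000
edge 2: (17,8.5)→(17.5,24.5)  cross = 17·24.5 − 17.5·8.5 = 267.7500; (r_i+r_j)·cross = 34.5·267.7500 = 9237.3750
edge 3: (17.5,24.5)→(16,34)  cross = 17.5·34 − 16·24.5 = 203.0000; (r_i+r_j)·cross = 33.5·203.0000 = 6800.5000
edge 4: (16,34)→(9,38.5)  cross = 16·38.5 − 9·34 = 310.0000; (r_i+r_j)·cross = 25·310.0000 = 7750.0000
edge 5: (9,38.5)→(4.5,38)  cross = 9·38 − 4.5·38.5 = 168.7500; (r_i+r_j)·cross = 13.5·168.7500 = 2278.1250
edge 6: (4.5,38)→(3.5,30)  cross = 4.5·30 − 3.5·38 = 2.0000; (r_i+r_j)·cross = 8·2.0000 = 16.0000
edge 7: (3.5,30)→(3,0.5)  cross = 3.5·0.5 − 3·30 = -88.2500; (r_i+r_j)·cross = 6.5·-88.2500 = -573.6250
Σcross = 911.2500 → A = |Σcross|/2 = 455.6250 mm²
Σ(r_i+r_j)·cross = 26871.3750 → first moment M = |Σ|/6 = 4478.5625
R_c = M/A = 4478.5625/455.6250 = 9.8295 mm
θ = 132° = 2.303835 rad
V = θ·R_c·A = 2.303835·9.8295·455.6250 = 10317.867 mm³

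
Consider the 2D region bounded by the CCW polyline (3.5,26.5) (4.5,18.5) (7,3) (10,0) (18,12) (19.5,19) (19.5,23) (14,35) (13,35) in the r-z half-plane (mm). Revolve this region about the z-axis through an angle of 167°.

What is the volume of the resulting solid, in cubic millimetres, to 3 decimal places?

Volume = 12074.994 mm³

Profile (r,z), 9 vertices: (3.5,26.5) (4.5,18.5) (7,3) (10,0) (18,12) (19.5,19) (19.5,23) (14,35) (13,35)
edge 0: (3.5,26.5)→(4.5,18.5)  cross = 3.5·18.5 − 4.5·26.5 = -54.5000; (r_i+r_j)·cross = 8·-54.5000 = -436.0000
edge 1: (4.5,18.5)→(7,3)  cross = 4.5·3 − 7·18.5 = -116.0000; (r_i+r_j)·cross = 11.5·-116.0000 = -1334.0000
edge 2: (7,3)→(10,0)  cross = 7·0 − 10·3 = -30.0000; (r_i+r_j)·cross = 17·-30.0000 = -510.0000
edge 3: (10,0)→(18,12)  cross = 10·12 − 18·0 = 120.0000; (r_i+r_j)·cross = 28·120.0000 = 3360.0000
edge 4: (18,12)→(19.5,19)  cross = 18·19 − 19.5·12 = 108.0000; (r_i+r_j)·cross = 37.5·108.0000 = 4050.0000
edge 5: (19.5,19)→(19.5,23)  cross = 19.5·23 − 19.5·19 = 78.0000; (r_i+r_j)·cross = 39·78.0000 = 3042.0000
edge 6: (19.5,23)→(14,35)  cross = 19.5·35 − 14·23 = 360.5000; (r_i+r_j)·cross = 33.5·360.5000 = 12076.7500
edge 7: (14,35)→(13,35)  cross = 14·35 − 13·35 = 35.0000; (r_i+r_j)·cross = 27·35.0000 = 945.0000
edge 8: (13,35)→(3.5,26.5)  cross = 13·26.5 − 3.5·35 = 222.0000; (r_i+r_j)·cross = 16.5·222.0000 = 3663.0000
Σcross = 723.0000 → A = |Σcross|/2 = 361.5000 mm²
Σ(r_i+r_j)·cross = 24856.7500 → first moment M = |Σ|/6 = 4142.7917
R_c = M/A = 4142.7917/361.5000 = 11.4600 mm
θ = 167° = 2.914700 rad
V = θ·R_c·A = 2.914700·11.4600·361.5000 = 12074.994 mm³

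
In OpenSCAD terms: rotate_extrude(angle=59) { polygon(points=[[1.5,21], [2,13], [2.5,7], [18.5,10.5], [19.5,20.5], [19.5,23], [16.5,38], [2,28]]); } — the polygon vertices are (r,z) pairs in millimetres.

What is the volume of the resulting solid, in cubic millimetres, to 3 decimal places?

Volume = 4523.495 mm³

Profile (r,z), 8 vertices: (1.5,21) (2,13) (2.5,7) (18.5,10.5) (19.5,20.5) (19.5,23) (16.5,38) (2,28)
edge 0: (1.5,21)→(2,13)  cross = 1.5·13 − 2·21 = -22.5000; (r_i+r_j)·cross = 3.5·-22.5000 = -78.7500
edge 1: (2,13)→(2.5,7)  cross = 2·7 − 2.5·13 = -18.5000; (r_i+r_j)·cross = 4.5·-18.5000 = -83.2500
edge 2: (2.5,7)→(18.5,10.5)  cross = 2.5·10.5 − 18.5·7 = -103.2500; (r_i+r_j)·cross = 21·-103.2500 = -2168.2500
edge 3: (18.5,10.5)→(19.5,20.5)  cross = 18.5·20.5 − 19.5·10.5 = 174.5000; (r_i+r_j)·cross = 38·174.5000 = 6631.0000
edge 4: (19.5,20.5)→(19.5,23)  cross = 19.5·23 − 19.5·20.5 = 48.7500; (r_i+r_j)·cross = 39·48.7500 = 1901.2500
edge 5: (19.5,23)→(16.5,38)  cross = 19.5·38 − 16.5·23 = 361.5000; (r_i+r_j)·cross = 36·361.5000 = 13014.0000
edge 6: (16.5,38)→(2,28)  cross = 16.5·28 − 2·38 = 386.0000; (r_i+r_j)·cross = 18.5·386.0000 = 7141.0000
edge 7: (2,28)→(1.5,21)  cross = 2·21 − 1.5·28 = 0.0000; (r_i+r_j)·cross = 3.5·0.0000 = 0.0000
Σcross = 826.5000 → A = |Σcross|/2 = 413.2500 mm²
Σ(r_i+r_j)·cross = 26357.0000 → first moment M = |Σ|/6 = 4392.8333
R_c = M/A = 4392.8333/413.2500 = 10.6300 mm
θ = 59° = 1.029744 rad
V = θ·R_c·A = 1.029744·10.6300·413.2500 = 4523.495 mm³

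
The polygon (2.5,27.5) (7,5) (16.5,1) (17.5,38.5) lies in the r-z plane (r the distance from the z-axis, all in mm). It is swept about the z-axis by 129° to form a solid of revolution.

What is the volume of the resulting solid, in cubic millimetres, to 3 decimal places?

Volume = 9463.417 mm³

Profile (r,z), 4 vertices: (2.5,27.5) (7,5) (16.5,1) (17.5,38.5)
edge 0: (2.5,27.5)→(7,5)  cross = 2.5·5 − 7·27.5 = -180.0000; (r_i+r_j)·cross = 9.5·-180.0000 = -1710.0000
edge 1: (7,5)→(16.5,1)  cross = 7·1 − 16.5·5 = -75.5000; (r_i+r_j)·cross = 23.5·-75.5000 = -1774.2500
edge 2: (16.5,1)→(17.5,38.5)  cross = 16.5·38.5 − 17.5·1 = 617.7500; (r_i+r_j)·cross = 34·617.7500 = 21003.5000
edge 3: (17.5,38.5)→(2.5,27.5)  cross = 17.5·27.5 − 2.5·38.5 = 385.0000; (r_i+r_j)·cross = 20·385.0000 = 7700.0000
Σcross = 747.2500 → A = |Σcross|/2 = 373.6250 mm²
Σ(r_i+r_j)·cross = 25219.2500 → first moment M = |Σ|/6 = 4203.2083
R_c = M/A = 4203.2083/373.6250 = 11.2498 mm
θ = 129° = 2.251475 rad
V = θ·R_c·A = 2.251475·11.2498·373.6250 = 9463.417 mm³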